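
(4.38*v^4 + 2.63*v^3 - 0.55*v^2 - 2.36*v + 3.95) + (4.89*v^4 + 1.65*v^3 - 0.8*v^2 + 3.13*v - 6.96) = 9.27*v^4 + 4.28*v^3 - 1.35*v^2 + 0.77*v - 3.01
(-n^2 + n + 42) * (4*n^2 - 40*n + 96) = -4*n^4 + 44*n^3 + 32*n^2 - 1584*n + 4032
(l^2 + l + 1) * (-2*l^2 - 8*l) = -2*l^4 - 10*l^3 - 10*l^2 - 8*l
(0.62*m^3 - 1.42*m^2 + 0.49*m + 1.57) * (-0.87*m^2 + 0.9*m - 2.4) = -0.5394*m^5 + 1.7934*m^4 - 3.1923*m^3 + 2.4831*m^2 + 0.237*m - 3.768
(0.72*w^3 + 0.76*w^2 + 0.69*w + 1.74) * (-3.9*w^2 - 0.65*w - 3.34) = -2.808*w^5 - 3.432*w^4 - 5.5898*w^3 - 9.7729*w^2 - 3.4356*w - 5.8116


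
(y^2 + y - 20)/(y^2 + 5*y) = (y - 4)/y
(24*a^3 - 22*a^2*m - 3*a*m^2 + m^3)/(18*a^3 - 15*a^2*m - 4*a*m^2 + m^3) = (4*a + m)/(3*a + m)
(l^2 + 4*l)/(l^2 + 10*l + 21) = l*(l + 4)/(l^2 + 10*l + 21)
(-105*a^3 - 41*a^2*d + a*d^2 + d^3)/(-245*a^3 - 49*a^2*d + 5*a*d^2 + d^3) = (3*a + d)/(7*a + d)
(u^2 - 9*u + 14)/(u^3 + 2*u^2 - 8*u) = (u - 7)/(u*(u + 4))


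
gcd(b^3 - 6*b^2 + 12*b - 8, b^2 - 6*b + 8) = b - 2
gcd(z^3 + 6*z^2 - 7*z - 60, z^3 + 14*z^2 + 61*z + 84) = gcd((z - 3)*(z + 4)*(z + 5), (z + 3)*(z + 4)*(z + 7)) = z + 4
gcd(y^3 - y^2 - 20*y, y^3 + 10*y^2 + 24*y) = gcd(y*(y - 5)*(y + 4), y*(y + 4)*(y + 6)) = y^2 + 4*y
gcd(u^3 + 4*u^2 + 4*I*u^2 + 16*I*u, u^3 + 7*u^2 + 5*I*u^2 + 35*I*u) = u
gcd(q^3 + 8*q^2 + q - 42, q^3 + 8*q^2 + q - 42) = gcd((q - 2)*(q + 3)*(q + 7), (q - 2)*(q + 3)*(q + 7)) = q^3 + 8*q^2 + q - 42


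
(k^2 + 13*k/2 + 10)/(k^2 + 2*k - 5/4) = 2*(k + 4)/(2*k - 1)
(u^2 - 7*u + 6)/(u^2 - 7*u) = (u^2 - 7*u + 6)/(u*(u - 7))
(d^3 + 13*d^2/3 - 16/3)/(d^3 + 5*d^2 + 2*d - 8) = (d + 4/3)/(d + 2)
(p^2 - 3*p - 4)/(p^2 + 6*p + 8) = (p^2 - 3*p - 4)/(p^2 + 6*p + 8)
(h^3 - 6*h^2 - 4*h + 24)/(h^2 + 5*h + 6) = (h^2 - 8*h + 12)/(h + 3)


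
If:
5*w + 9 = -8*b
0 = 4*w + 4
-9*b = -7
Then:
No Solution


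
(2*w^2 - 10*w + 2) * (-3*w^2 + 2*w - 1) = -6*w^4 + 34*w^3 - 28*w^2 + 14*w - 2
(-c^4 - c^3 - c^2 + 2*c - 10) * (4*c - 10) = -4*c^5 + 6*c^4 + 6*c^3 + 18*c^2 - 60*c + 100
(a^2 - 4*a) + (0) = a^2 - 4*a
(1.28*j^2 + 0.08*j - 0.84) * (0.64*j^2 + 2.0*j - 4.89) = 0.8192*j^4 + 2.6112*j^3 - 6.6368*j^2 - 2.0712*j + 4.1076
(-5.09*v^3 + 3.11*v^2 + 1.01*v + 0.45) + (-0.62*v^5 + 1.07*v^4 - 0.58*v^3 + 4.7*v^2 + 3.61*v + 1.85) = -0.62*v^5 + 1.07*v^4 - 5.67*v^3 + 7.81*v^2 + 4.62*v + 2.3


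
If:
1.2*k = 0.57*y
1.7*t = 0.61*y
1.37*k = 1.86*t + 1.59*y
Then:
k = 0.00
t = 0.00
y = 0.00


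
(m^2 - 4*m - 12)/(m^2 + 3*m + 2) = (m - 6)/(m + 1)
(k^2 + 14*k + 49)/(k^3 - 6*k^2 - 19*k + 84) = (k^2 + 14*k + 49)/(k^3 - 6*k^2 - 19*k + 84)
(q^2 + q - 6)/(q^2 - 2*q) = (q + 3)/q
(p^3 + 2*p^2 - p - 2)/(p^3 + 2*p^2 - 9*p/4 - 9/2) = 4*(p^2 - 1)/(4*p^2 - 9)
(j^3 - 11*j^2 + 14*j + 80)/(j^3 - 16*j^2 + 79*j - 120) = (j + 2)/(j - 3)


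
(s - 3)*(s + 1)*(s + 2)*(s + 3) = s^4 + 3*s^3 - 7*s^2 - 27*s - 18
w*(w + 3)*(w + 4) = w^3 + 7*w^2 + 12*w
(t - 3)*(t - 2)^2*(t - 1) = t^4 - 8*t^3 + 23*t^2 - 28*t + 12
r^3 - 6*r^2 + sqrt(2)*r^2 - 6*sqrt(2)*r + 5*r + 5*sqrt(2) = (r - 5)*(r - 1)*(r + sqrt(2))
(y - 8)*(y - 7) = y^2 - 15*y + 56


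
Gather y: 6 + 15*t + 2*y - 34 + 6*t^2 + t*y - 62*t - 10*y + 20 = 6*t^2 - 47*t + y*(t - 8) - 8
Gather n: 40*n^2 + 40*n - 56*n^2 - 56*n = -16*n^2 - 16*n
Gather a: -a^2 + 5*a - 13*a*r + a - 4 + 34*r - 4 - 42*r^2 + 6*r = -a^2 + a*(6 - 13*r) - 42*r^2 + 40*r - 8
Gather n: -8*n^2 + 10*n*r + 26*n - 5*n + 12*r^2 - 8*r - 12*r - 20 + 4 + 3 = -8*n^2 + n*(10*r + 21) + 12*r^2 - 20*r - 13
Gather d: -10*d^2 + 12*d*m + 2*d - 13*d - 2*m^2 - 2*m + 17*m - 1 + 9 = -10*d^2 + d*(12*m - 11) - 2*m^2 + 15*m + 8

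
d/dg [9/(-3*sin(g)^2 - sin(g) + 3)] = 9*(6*sin(g) + 1)*cos(g)/(sin(g) - 3*cos(g)^2)^2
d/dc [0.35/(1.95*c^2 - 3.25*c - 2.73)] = (1.1375 - 1.365*c)/(-1.95*c^2 + 3.25*c + 2.73)^2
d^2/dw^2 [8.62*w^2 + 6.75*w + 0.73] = 17.2400000000000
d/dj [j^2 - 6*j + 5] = 2*j - 6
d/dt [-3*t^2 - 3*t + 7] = -6*t - 3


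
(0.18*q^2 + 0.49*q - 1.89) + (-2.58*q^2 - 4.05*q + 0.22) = -2.4*q^2 - 3.56*q - 1.67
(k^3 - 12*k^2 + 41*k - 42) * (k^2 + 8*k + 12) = k^5 - 4*k^4 - 43*k^3 + 142*k^2 + 156*k - 504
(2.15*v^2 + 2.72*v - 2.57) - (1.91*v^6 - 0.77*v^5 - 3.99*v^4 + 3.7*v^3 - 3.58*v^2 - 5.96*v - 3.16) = -1.91*v^6 + 0.77*v^5 + 3.99*v^4 - 3.7*v^3 + 5.73*v^2 + 8.68*v + 0.59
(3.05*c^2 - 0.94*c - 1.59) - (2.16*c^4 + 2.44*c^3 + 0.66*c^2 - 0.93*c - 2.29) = -2.16*c^4 - 2.44*c^3 + 2.39*c^2 - 0.0099999999999999*c + 0.7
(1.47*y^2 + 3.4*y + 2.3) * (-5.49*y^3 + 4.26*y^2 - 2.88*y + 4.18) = -8.0703*y^5 - 12.4038*y^4 - 2.3766*y^3 + 6.1506*y^2 + 7.588*y + 9.614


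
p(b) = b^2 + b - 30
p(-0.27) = -30.20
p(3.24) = -16.26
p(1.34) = -26.86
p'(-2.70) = -4.40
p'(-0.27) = 0.46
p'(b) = 2*b + 1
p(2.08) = -23.59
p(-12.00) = 102.00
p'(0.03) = 1.06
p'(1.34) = 3.68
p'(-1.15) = -1.30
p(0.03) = -29.97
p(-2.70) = -25.41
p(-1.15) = -29.83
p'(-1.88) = -2.76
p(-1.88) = -28.35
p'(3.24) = 7.48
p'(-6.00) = -11.00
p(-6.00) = 0.00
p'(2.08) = 5.16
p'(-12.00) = -23.00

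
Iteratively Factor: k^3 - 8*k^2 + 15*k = (k - 5)*(k^2 - 3*k) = (k - 5)*(k - 3)*(k)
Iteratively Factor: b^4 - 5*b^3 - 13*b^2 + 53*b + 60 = (b - 5)*(b^3 - 13*b - 12) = (b - 5)*(b - 4)*(b^2 + 4*b + 3) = (b - 5)*(b - 4)*(b + 1)*(b + 3)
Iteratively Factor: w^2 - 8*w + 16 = (w - 4)*(w - 4)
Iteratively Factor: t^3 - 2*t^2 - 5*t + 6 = (t - 1)*(t^2 - t - 6) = (t - 1)*(t + 2)*(t - 3)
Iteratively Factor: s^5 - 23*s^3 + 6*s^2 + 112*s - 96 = (s - 2)*(s^4 + 2*s^3 - 19*s^2 - 32*s + 48) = (s - 4)*(s - 2)*(s^3 + 6*s^2 + 5*s - 12) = (s - 4)*(s - 2)*(s - 1)*(s^2 + 7*s + 12) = (s - 4)*(s - 2)*(s - 1)*(s + 3)*(s + 4)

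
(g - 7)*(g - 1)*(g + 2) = g^3 - 6*g^2 - 9*g + 14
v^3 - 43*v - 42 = (v - 7)*(v + 1)*(v + 6)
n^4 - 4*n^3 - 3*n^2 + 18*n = n*(n - 3)^2*(n + 2)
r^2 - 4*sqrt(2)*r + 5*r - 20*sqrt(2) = (r + 5)*(r - 4*sqrt(2))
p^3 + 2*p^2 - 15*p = p*(p - 3)*(p + 5)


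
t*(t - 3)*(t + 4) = t^3 + t^2 - 12*t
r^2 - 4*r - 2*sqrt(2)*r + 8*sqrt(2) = (r - 4)*(r - 2*sqrt(2))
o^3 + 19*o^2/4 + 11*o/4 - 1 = (o - 1/4)*(o + 1)*(o + 4)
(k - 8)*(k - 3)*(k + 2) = k^3 - 9*k^2 + 2*k + 48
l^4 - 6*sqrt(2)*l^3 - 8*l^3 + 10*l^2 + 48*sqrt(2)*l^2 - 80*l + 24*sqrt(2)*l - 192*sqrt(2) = (l - 8)*(l - 4*sqrt(2))*(l - 3*sqrt(2))*(l + sqrt(2))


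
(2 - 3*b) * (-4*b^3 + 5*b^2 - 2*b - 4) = 12*b^4 - 23*b^3 + 16*b^2 + 8*b - 8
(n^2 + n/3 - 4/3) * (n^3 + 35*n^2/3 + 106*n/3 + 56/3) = n^5 + 12*n^4 + 341*n^3/9 + 134*n^2/9 - 368*n/9 - 224/9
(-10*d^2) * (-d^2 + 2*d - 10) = 10*d^4 - 20*d^3 + 100*d^2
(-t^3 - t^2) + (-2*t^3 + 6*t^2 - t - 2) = -3*t^3 + 5*t^2 - t - 2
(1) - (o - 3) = 4 - o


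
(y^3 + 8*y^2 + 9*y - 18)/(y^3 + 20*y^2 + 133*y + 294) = (y^2 + 2*y - 3)/(y^2 + 14*y + 49)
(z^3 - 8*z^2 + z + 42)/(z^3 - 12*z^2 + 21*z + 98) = (z - 3)/(z - 7)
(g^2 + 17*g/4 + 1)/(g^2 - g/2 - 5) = (4*g^2 + 17*g + 4)/(2*(2*g^2 - g - 10))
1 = 1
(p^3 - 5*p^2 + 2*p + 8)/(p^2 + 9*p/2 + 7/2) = 2*(p^2 - 6*p + 8)/(2*p + 7)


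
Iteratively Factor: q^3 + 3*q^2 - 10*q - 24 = (q - 3)*(q^2 + 6*q + 8) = (q - 3)*(q + 2)*(q + 4)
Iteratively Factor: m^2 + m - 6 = (m + 3)*(m - 2)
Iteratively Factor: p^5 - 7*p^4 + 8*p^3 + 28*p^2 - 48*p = (p - 3)*(p^4 - 4*p^3 - 4*p^2 + 16*p) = (p - 3)*(p - 2)*(p^3 - 2*p^2 - 8*p) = (p - 3)*(p - 2)*(p + 2)*(p^2 - 4*p) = p*(p - 3)*(p - 2)*(p + 2)*(p - 4)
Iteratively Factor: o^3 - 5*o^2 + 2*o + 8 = (o + 1)*(o^2 - 6*o + 8) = (o - 2)*(o + 1)*(o - 4)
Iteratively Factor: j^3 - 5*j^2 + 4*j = (j)*(j^2 - 5*j + 4) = j*(j - 4)*(j - 1)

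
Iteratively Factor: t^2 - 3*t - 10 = (t + 2)*(t - 5)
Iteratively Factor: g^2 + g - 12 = (g - 3)*(g + 4)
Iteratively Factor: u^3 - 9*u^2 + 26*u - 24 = (u - 3)*(u^2 - 6*u + 8) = (u - 3)*(u - 2)*(u - 4)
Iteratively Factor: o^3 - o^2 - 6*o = (o)*(o^2 - o - 6) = o*(o - 3)*(o + 2)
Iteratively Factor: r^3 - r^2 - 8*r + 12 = (r - 2)*(r^2 + r - 6) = (r - 2)*(r + 3)*(r - 2)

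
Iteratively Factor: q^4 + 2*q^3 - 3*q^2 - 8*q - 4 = (q - 2)*(q^3 + 4*q^2 + 5*q + 2) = (q - 2)*(q + 1)*(q^2 + 3*q + 2) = (q - 2)*(q + 1)^2*(q + 2)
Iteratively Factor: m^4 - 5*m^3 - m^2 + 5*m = (m)*(m^3 - 5*m^2 - m + 5) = m*(m - 1)*(m^2 - 4*m - 5) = m*(m - 5)*(m - 1)*(m + 1)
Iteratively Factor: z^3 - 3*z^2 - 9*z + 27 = (z - 3)*(z^2 - 9) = (z - 3)*(z + 3)*(z - 3)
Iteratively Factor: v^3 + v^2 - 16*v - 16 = (v - 4)*(v^2 + 5*v + 4) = (v - 4)*(v + 1)*(v + 4)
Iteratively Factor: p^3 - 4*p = (p)*(p^2 - 4) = p*(p + 2)*(p - 2)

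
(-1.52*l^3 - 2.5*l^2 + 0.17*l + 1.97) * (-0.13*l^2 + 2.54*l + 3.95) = 0.1976*l^5 - 3.5358*l^4 - 12.3761*l^3 - 9.6993*l^2 + 5.6753*l + 7.7815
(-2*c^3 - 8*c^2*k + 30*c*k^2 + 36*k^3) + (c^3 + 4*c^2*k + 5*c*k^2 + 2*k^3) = -c^3 - 4*c^2*k + 35*c*k^2 + 38*k^3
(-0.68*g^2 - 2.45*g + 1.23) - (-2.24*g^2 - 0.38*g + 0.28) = 1.56*g^2 - 2.07*g + 0.95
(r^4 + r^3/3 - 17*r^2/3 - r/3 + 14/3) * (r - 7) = r^5 - 20*r^4/3 - 8*r^3 + 118*r^2/3 + 7*r - 98/3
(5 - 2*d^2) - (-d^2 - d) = -d^2 + d + 5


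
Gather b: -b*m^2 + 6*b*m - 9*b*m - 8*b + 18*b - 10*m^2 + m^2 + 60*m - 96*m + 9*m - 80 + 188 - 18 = b*(-m^2 - 3*m + 10) - 9*m^2 - 27*m + 90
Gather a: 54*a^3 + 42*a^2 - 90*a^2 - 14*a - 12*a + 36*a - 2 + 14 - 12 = 54*a^3 - 48*a^2 + 10*a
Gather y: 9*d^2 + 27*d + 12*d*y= 9*d^2 + 12*d*y + 27*d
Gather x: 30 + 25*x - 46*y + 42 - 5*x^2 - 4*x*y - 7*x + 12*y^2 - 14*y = -5*x^2 + x*(18 - 4*y) + 12*y^2 - 60*y + 72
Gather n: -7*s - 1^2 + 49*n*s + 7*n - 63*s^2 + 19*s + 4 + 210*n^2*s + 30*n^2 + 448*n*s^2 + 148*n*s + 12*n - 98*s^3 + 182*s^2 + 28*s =n^2*(210*s + 30) + n*(448*s^2 + 197*s + 19) - 98*s^3 + 119*s^2 + 40*s + 3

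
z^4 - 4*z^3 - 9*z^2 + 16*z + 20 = (z - 5)*(z - 2)*(z + 1)*(z + 2)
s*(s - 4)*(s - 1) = s^3 - 5*s^2 + 4*s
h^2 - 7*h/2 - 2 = (h - 4)*(h + 1/2)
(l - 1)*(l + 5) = l^2 + 4*l - 5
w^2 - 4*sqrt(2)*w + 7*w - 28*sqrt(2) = (w + 7)*(w - 4*sqrt(2))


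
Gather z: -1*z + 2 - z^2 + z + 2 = 4 - z^2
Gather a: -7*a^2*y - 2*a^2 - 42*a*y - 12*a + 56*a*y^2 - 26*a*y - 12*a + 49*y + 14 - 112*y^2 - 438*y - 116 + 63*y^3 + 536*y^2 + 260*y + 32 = a^2*(-7*y - 2) + a*(56*y^2 - 68*y - 24) + 63*y^3 + 424*y^2 - 129*y - 70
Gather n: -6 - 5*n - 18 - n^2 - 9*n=-n^2 - 14*n - 24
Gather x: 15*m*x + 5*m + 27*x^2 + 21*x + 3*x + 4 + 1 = 5*m + 27*x^2 + x*(15*m + 24) + 5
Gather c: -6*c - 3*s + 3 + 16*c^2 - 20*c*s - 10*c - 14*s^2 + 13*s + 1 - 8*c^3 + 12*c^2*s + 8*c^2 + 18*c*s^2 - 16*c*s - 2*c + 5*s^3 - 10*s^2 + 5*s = -8*c^3 + c^2*(12*s + 24) + c*(18*s^2 - 36*s - 18) + 5*s^3 - 24*s^2 + 15*s + 4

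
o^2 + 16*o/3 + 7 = (o + 7/3)*(o + 3)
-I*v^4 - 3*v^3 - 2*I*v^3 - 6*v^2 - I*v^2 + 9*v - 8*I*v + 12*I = (v + 3)*(v - 4*I)*(v + I)*(-I*v + I)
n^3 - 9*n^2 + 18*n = n*(n - 6)*(n - 3)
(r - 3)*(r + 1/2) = r^2 - 5*r/2 - 3/2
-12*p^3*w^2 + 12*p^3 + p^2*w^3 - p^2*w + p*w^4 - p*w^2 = (-3*p + w)*(4*p + w)*(w - 1)*(p*w + p)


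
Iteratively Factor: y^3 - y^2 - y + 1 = (y - 1)*(y^2 - 1) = (y - 1)^2*(y + 1)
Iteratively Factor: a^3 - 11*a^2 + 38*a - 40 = (a - 4)*(a^2 - 7*a + 10) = (a - 5)*(a - 4)*(a - 2)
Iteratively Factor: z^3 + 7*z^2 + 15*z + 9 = (z + 1)*(z^2 + 6*z + 9) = (z + 1)*(z + 3)*(z + 3)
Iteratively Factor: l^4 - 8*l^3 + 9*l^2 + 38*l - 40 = (l + 2)*(l^3 - 10*l^2 + 29*l - 20) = (l - 1)*(l + 2)*(l^2 - 9*l + 20) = (l - 5)*(l - 1)*(l + 2)*(l - 4)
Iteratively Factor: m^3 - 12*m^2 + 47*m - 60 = (m - 5)*(m^2 - 7*m + 12) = (m - 5)*(m - 3)*(m - 4)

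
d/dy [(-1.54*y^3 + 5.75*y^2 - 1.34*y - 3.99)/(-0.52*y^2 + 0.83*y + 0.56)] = (0.8008*y^4 - 2.5564*y^3 + 1.4885*y^2 + 2.2904*y + 2.5613)/(0.2704*y^4 - 0.8632*y^3 + 0.1065*y^2 + 0.9296*y + 0.3136)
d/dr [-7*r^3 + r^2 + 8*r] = -21*r^2 + 2*r + 8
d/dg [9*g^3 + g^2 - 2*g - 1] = 27*g^2 + 2*g - 2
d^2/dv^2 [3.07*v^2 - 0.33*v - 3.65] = 6.14000000000000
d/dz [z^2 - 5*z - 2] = 2*z - 5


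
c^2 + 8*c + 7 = (c + 1)*(c + 7)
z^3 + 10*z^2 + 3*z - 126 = (z - 3)*(z + 6)*(z + 7)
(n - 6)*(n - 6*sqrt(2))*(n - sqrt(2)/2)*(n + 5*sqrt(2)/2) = n^4 - 6*n^3 - 4*sqrt(2)*n^3 - 53*n^2/2 + 24*sqrt(2)*n^2 + 15*sqrt(2)*n + 159*n - 90*sqrt(2)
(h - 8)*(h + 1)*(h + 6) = h^3 - h^2 - 50*h - 48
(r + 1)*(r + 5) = r^2 + 6*r + 5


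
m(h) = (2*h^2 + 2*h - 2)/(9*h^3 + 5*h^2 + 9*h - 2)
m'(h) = (4*h + 2)/(9*h^3 + 5*h^2 + 9*h - 2) + (-27*h^2 - 10*h - 9)*(2*h^2 + 2*h - 2)/(9*h^3 + 5*h^2 + 9*h - 2)^2 = 2*(-9*h^4 - 18*h^3 + 31*h^2 + 6*h + 7)/(81*h^6 + 90*h^5 + 187*h^4 + 54*h^3 + 61*h^2 - 36*h + 4)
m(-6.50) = -0.03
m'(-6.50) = -0.00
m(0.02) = 1.08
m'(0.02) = 4.32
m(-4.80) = -0.04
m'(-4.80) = -0.00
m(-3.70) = -0.04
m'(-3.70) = -0.00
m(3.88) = 0.06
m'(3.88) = -0.01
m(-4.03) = -0.04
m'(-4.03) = -0.00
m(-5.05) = -0.04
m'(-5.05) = -0.00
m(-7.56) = -0.03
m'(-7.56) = -0.00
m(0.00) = 1.00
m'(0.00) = 3.50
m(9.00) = 0.03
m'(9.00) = 0.00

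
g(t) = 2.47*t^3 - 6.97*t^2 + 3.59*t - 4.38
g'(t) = 7.41*t^2 - 13.94*t + 3.59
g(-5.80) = -741.60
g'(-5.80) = 333.71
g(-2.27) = -77.34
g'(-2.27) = 73.42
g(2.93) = 8.43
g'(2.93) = 26.36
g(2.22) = -3.74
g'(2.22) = 9.16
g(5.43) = 205.06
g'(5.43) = 146.38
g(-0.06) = -4.62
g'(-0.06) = 4.45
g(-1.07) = -19.23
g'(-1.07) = 26.99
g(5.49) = 213.96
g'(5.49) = 150.40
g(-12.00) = -5319.30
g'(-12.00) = 1237.91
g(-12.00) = -5319.30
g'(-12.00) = 1237.91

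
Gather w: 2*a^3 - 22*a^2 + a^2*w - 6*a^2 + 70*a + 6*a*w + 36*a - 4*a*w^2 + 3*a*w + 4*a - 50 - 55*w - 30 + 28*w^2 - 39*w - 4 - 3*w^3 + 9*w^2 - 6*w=2*a^3 - 28*a^2 + 110*a - 3*w^3 + w^2*(37 - 4*a) + w*(a^2 + 9*a - 100) - 84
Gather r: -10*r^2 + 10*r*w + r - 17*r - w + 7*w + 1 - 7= -10*r^2 + r*(10*w - 16) + 6*w - 6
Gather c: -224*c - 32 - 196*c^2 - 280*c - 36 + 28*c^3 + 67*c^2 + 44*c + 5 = 28*c^3 - 129*c^2 - 460*c - 63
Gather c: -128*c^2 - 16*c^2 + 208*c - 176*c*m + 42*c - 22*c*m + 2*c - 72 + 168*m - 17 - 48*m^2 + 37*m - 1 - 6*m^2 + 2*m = -144*c^2 + c*(252 - 198*m) - 54*m^2 + 207*m - 90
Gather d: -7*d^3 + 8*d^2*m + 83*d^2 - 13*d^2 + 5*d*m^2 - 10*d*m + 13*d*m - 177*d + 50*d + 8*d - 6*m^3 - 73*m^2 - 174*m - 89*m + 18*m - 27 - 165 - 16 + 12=-7*d^3 + d^2*(8*m + 70) + d*(5*m^2 + 3*m - 119) - 6*m^3 - 73*m^2 - 245*m - 196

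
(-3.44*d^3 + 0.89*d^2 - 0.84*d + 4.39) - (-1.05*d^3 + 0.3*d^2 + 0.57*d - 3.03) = -2.39*d^3 + 0.59*d^2 - 1.41*d + 7.42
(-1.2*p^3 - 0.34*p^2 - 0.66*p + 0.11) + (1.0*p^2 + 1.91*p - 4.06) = -1.2*p^3 + 0.66*p^2 + 1.25*p - 3.95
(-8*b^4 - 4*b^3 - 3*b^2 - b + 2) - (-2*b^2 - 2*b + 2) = -8*b^4 - 4*b^3 - b^2 + b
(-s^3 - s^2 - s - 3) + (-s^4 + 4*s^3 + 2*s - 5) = -s^4 + 3*s^3 - s^2 + s - 8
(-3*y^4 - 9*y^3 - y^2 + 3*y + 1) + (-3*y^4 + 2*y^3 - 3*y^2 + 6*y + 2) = -6*y^4 - 7*y^3 - 4*y^2 + 9*y + 3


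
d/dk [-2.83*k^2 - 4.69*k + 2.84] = -5.66*k - 4.69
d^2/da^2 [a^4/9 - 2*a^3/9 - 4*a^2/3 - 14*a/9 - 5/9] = 4*a^2/3 - 4*a/3 - 8/3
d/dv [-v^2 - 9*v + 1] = -2*v - 9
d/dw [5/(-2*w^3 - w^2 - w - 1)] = 5*(6*w^2 + 2*w + 1)/(2*w^3 + w^2 + w + 1)^2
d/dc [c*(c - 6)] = 2*c - 6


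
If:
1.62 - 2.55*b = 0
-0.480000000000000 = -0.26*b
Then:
No Solution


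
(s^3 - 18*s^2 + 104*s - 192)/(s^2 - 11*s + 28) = (s^2 - 14*s + 48)/(s - 7)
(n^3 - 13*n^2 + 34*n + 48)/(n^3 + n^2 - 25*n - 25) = (n^2 - 14*n + 48)/(n^2 - 25)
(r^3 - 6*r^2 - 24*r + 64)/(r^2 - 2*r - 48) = (r^2 + 2*r - 8)/(r + 6)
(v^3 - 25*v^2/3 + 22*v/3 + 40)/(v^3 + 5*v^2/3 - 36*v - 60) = (v - 4)/(v + 6)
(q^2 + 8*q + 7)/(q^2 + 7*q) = (q + 1)/q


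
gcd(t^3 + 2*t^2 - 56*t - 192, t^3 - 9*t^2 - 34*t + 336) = t^2 - 2*t - 48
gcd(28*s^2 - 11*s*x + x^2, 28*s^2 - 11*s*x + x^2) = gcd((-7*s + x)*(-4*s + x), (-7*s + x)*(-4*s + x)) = 28*s^2 - 11*s*x + x^2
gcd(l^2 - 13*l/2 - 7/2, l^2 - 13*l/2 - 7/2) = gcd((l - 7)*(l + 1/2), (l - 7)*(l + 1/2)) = l^2 - 13*l/2 - 7/2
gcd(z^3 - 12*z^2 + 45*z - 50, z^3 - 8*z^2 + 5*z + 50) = z^2 - 10*z + 25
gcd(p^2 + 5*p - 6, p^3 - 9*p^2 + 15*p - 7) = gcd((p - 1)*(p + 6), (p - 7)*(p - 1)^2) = p - 1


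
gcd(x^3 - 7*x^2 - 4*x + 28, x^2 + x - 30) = 1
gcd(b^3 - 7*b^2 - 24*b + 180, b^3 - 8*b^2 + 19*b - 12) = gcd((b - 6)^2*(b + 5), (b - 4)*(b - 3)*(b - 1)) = 1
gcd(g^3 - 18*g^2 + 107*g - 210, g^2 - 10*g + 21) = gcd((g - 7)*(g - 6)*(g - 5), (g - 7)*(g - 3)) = g - 7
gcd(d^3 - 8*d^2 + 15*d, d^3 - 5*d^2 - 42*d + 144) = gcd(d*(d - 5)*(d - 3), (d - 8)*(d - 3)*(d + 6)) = d - 3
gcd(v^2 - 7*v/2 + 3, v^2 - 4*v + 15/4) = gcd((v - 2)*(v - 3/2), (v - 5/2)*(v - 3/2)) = v - 3/2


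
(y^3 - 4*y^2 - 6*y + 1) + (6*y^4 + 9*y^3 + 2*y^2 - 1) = 6*y^4 + 10*y^3 - 2*y^2 - 6*y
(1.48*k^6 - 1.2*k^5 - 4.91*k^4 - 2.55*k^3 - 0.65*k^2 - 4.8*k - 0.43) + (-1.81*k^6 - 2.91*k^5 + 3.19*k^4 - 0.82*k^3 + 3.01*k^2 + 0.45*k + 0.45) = -0.33*k^6 - 4.11*k^5 - 1.72*k^4 - 3.37*k^3 + 2.36*k^2 - 4.35*k + 0.02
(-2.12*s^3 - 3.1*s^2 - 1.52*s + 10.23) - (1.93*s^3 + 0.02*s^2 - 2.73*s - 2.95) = -4.05*s^3 - 3.12*s^2 + 1.21*s + 13.18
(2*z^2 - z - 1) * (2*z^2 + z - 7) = 4*z^4 - 17*z^2 + 6*z + 7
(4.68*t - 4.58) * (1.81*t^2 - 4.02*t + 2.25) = 8.4708*t^3 - 27.1034*t^2 + 28.9416*t - 10.305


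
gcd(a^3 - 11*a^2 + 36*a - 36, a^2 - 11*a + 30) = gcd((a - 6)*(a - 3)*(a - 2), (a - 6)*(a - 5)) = a - 6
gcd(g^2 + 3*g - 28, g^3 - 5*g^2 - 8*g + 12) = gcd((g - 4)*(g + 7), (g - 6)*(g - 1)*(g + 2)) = 1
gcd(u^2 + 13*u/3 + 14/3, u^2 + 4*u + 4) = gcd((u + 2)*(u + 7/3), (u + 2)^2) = u + 2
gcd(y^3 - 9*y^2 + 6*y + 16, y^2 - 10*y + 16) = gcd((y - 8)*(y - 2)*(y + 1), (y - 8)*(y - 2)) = y^2 - 10*y + 16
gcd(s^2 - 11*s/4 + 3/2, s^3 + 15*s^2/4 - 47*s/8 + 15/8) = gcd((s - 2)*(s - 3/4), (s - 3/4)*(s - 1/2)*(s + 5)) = s - 3/4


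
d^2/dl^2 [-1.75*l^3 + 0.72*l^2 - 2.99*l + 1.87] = 1.44 - 10.5*l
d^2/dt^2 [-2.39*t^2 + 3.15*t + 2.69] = -4.78000000000000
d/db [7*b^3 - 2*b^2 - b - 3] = 21*b^2 - 4*b - 1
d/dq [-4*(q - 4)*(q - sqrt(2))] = -8*q + 4*sqrt(2) + 16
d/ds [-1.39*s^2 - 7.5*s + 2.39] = -2.78*s - 7.5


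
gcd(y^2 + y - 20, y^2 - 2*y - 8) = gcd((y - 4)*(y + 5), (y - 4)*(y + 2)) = y - 4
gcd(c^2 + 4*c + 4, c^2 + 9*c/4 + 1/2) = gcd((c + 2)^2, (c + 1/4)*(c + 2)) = c + 2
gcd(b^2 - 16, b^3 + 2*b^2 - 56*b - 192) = b + 4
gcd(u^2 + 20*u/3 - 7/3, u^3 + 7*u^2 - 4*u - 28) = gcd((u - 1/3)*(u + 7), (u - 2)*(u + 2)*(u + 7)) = u + 7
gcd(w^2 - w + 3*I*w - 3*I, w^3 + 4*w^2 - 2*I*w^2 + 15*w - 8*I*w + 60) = w + 3*I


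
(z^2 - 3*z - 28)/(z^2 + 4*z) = (z - 7)/z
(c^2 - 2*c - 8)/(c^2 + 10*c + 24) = (c^2 - 2*c - 8)/(c^2 + 10*c + 24)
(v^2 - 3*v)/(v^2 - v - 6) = v/(v + 2)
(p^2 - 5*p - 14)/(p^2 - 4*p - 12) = (p - 7)/(p - 6)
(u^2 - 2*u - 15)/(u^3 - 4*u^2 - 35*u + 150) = (u + 3)/(u^2 + u - 30)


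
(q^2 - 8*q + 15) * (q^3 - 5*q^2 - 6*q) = q^5 - 13*q^4 + 49*q^3 - 27*q^2 - 90*q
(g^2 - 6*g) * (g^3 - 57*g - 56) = g^5 - 6*g^4 - 57*g^3 + 286*g^2 + 336*g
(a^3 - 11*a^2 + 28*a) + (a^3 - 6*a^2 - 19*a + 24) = 2*a^3 - 17*a^2 + 9*a + 24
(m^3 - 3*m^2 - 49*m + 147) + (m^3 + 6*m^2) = 2*m^3 + 3*m^2 - 49*m + 147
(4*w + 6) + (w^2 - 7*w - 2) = w^2 - 3*w + 4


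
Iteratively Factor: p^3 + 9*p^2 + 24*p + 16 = (p + 4)*(p^2 + 5*p + 4) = (p + 1)*(p + 4)*(p + 4)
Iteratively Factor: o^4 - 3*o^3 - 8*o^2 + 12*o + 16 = (o + 2)*(o^3 - 5*o^2 + 2*o + 8) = (o - 2)*(o + 2)*(o^2 - 3*o - 4) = (o - 4)*(o - 2)*(o + 2)*(o + 1)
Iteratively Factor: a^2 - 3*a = (a - 3)*(a)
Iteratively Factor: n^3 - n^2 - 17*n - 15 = (n - 5)*(n^2 + 4*n + 3) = (n - 5)*(n + 3)*(n + 1)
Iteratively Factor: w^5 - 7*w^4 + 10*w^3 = (w)*(w^4 - 7*w^3 + 10*w^2) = w^2*(w^3 - 7*w^2 + 10*w) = w^2*(w - 5)*(w^2 - 2*w) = w^3*(w - 5)*(w - 2)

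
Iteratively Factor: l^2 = (l)*(l)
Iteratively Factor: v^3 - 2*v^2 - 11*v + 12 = (v - 4)*(v^2 + 2*v - 3) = (v - 4)*(v + 3)*(v - 1)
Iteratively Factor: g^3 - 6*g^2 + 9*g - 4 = (g - 1)*(g^2 - 5*g + 4) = (g - 4)*(g - 1)*(g - 1)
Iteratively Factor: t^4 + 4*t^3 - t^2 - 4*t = (t)*(t^3 + 4*t^2 - t - 4) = t*(t + 4)*(t^2 - 1) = t*(t + 1)*(t + 4)*(t - 1)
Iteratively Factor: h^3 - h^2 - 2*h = (h + 1)*(h^2 - 2*h) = (h - 2)*(h + 1)*(h)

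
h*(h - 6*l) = h^2 - 6*h*l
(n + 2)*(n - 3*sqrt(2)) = n^2 - 3*sqrt(2)*n + 2*n - 6*sqrt(2)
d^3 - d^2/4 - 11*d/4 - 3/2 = (d - 2)*(d + 3/4)*(d + 1)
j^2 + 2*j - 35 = (j - 5)*(j + 7)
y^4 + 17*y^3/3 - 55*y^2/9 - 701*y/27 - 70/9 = (y - 7/3)*(y + 1/3)*(y + 5/3)*(y + 6)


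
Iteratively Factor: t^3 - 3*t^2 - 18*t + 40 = (t - 2)*(t^2 - t - 20) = (t - 5)*(t - 2)*(t + 4)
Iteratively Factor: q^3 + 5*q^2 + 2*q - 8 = (q - 1)*(q^2 + 6*q + 8) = (q - 1)*(q + 2)*(q + 4)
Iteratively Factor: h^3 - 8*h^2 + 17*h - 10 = (h - 5)*(h^2 - 3*h + 2) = (h - 5)*(h - 1)*(h - 2)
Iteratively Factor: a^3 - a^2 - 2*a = (a - 2)*(a^2 + a) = (a - 2)*(a + 1)*(a)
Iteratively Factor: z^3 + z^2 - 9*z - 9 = (z + 3)*(z^2 - 2*z - 3) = (z + 1)*(z + 3)*(z - 3)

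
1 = 1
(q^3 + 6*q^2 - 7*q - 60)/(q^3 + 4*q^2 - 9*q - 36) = (q + 5)/(q + 3)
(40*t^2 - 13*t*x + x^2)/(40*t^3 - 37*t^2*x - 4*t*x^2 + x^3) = (-5*t + x)/(-5*t^2 + 4*t*x + x^2)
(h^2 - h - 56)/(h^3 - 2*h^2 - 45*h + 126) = (h - 8)/(h^2 - 9*h + 18)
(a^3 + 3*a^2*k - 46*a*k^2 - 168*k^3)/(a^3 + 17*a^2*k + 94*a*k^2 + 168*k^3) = (a - 7*k)/(a + 7*k)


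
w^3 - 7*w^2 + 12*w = w*(w - 4)*(w - 3)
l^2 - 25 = (l - 5)*(l + 5)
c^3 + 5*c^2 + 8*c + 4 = (c + 1)*(c + 2)^2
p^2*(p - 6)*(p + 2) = p^4 - 4*p^3 - 12*p^2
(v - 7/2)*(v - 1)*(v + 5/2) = v^3 - 2*v^2 - 31*v/4 + 35/4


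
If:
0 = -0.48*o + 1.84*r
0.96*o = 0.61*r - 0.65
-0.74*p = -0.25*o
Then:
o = -0.81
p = -0.27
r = -0.21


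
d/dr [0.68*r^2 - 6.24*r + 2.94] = 1.36*r - 6.24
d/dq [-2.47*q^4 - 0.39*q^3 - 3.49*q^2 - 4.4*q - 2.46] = -9.88*q^3 - 1.17*q^2 - 6.98*q - 4.4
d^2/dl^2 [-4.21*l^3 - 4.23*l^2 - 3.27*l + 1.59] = -25.26*l - 8.46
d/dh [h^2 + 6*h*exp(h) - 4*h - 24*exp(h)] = 6*h*exp(h) + 2*h - 18*exp(h) - 4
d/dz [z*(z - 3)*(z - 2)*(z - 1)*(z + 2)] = 5*z^4 - 16*z^3 - 3*z^2 + 32*z - 12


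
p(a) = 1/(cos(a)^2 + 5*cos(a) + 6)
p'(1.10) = 0.07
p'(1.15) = 0.08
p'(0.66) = 0.04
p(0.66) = 0.09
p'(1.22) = 0.09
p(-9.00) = 0.44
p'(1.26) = 0.09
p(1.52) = 0.16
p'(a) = (2*sin(a)*cos(a) + 5*sin(a))/(cos(a)^2 + 5*cos(a) + 6)^2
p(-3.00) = 0.49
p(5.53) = 0.10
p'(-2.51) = -0.29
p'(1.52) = 0.13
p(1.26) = 0.13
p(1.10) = 0.12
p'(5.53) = -0.04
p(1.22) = 0.13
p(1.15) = 0.12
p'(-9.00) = -0.25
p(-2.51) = 0.38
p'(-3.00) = -0.10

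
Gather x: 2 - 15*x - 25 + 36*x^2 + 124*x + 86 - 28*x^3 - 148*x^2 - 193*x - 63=-28*x^3 - 112*x^2 - 84*x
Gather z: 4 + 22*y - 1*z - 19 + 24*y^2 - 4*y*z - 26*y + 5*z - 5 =24*y^2 - 4*y + z*(4 - 4*y) - 20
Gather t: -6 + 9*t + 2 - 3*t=6*t - 4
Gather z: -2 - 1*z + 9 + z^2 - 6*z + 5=z^2 - 7*z + 12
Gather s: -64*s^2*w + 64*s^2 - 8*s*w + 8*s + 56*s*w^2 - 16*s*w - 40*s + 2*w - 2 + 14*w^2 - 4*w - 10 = s^2*(64 - 64*w) + s*(56*w^2 - 24*w - 32) + 14*w^2 - 2*w - 12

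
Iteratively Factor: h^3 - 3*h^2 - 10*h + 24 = (h - 4)*(h^2 + h - 6) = (h - 4)*(h + 3)*(h - 2)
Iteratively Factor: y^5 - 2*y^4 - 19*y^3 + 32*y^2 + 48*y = (y - 4)*(y^4 + 2*y^3 - 11*y^2 - 12*y) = (y - 4)*(y - 3)*(y^3 + 5*y^2 + 4*y) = (y - 4)*(y - 3)*(y + 4)*(y^2 + y) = y*(y - 4)*(y - 3)*(y + 4)*(y + 1)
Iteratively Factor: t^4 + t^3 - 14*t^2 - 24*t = (t - 4)*(t^3 + 5*t^2 + 6*t) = (t - 4)*(t + 3)*(t^2 + 2*t) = t*(t - 4)*(t + 3)*(t + 2)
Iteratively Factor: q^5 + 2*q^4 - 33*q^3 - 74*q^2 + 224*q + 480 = (q - 5)*(q^4 + 7*q^3 + 2*q^2 - 64*q - 96) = (q - 5)*(q + 2)*(q^3 + 5*q^2 - 8*q - 48) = (q - 5)*(q - 3)*(q + 2)*(q^2 + 8*q + 16) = (q - 5)*(q - 3)*(q + 2)*(q + 4)*(q + 4)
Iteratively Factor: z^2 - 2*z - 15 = (z - 5)*(z + 3)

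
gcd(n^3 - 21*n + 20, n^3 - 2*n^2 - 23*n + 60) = n^2 + n - 20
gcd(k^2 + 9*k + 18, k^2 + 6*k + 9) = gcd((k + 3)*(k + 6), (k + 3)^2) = k + 3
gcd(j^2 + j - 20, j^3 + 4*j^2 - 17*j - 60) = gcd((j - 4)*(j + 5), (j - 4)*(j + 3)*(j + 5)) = j^2 + j - 20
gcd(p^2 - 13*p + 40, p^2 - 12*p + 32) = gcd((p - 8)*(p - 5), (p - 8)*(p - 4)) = p - 8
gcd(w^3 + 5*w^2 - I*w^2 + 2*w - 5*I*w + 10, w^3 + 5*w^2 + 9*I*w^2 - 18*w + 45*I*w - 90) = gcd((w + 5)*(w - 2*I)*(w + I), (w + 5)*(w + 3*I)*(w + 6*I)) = w + 5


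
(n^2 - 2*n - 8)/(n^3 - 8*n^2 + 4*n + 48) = 1/(n - 6)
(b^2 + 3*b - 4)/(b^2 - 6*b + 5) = (b + 4)/(b - 5)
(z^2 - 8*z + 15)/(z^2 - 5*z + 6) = (z - 5)/(z - 2)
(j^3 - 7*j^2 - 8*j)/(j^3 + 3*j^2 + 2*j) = (j - 8)/(j + 2)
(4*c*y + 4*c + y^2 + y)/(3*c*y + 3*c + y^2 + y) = (4*c + y)/(3*c + y)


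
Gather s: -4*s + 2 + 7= 9 - 4*s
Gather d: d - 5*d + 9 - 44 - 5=-4*d - 40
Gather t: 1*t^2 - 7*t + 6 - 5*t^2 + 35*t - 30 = -4*t^2 + 28*t - 24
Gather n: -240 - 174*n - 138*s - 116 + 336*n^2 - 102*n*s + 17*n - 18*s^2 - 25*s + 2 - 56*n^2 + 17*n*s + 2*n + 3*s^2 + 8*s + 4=280*n^2 + n*(-85*s - 155) - 15*s^2 - 155*s - 350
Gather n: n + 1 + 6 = n + 7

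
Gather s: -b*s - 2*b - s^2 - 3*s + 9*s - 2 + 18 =-2*b - s^2 + s*(6 - b) + 16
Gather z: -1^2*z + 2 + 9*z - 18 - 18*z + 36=20 - 10*z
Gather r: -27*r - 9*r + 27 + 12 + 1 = 40 - 36*r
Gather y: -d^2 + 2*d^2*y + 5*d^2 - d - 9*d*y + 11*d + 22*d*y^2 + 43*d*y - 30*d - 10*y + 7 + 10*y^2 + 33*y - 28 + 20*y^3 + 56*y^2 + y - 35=4*d^2 - 20*d + 20*y^3 + y^2*(22*d + 66) + y*(2*d^2 + 34*d + 24) - 56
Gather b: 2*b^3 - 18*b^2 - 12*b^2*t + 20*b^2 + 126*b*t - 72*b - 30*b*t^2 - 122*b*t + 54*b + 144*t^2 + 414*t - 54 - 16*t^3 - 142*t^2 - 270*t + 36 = 2*b^3 + b^2*(2 - 12*t) + b*(-30*t^2 + 4*t - 18) - 16*t^3 + 2*t^2 + 144*t - 18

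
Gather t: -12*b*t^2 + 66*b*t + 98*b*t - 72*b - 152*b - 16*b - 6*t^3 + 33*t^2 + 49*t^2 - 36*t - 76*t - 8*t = -240*b - 6*t^3 + t^2*(82 - 12*b) + t*(164*b - 120)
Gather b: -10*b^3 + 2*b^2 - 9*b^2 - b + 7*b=-10*b^3 - 7*b^2 + 6*b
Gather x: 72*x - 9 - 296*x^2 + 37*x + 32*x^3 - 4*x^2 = 32*x^3 - 300*x^2 + 109*x - 9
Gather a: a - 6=a - 6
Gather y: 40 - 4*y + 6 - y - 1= 45 - 5*y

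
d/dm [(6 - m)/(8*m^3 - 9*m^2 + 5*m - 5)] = (-8*m^3 + 9*m^2 - 5*m + (m - 6)*(24*m^2 - 18*m + 5) + 5)/(8*m^3 - 9*m^2 + 5*m - 5)^2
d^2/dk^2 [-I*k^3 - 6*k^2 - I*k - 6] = -6*I*k - 12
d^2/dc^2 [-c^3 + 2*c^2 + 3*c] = 4 - 6*c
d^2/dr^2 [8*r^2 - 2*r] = 16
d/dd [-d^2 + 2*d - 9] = 2 - 2*d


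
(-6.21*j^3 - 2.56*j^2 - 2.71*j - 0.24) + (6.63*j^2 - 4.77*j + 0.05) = -6.21*j^3 + 4.07*j^2 - 7.48*j - 0.19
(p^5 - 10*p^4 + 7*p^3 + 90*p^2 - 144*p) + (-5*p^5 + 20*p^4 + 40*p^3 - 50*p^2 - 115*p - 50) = -4*p^5 + 10*p^4 + 47*p^3 + 40*p^2 - 259*p - 50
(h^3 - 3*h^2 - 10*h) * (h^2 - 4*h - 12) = h^5 - 7*h^4 - 10*h^3 + 76*h^2 + 120*h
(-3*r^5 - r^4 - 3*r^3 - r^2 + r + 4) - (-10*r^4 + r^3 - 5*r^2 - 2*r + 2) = -3*r^5 + 9*r^4 - 4*r^3 + 4*r^2 + 3*r + 2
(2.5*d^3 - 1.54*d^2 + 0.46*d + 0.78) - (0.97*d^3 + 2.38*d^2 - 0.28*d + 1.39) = 1.53*d^3 - 3.92*d^2 + 0.74*d - 0.61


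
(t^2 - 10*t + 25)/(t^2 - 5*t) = (t - 5)/t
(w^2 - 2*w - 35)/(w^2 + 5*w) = (w - 7)/w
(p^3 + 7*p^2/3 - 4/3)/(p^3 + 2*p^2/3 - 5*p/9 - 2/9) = 3*(p + 2)/(3*p + 1)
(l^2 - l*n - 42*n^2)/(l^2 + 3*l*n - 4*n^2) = (l^2 - l*n - 42*n^2)/(l^2 + 3*l*n - 4*n^2)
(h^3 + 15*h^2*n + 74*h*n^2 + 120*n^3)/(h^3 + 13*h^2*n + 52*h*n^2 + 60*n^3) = (h + 4*n)/(h + 2*n)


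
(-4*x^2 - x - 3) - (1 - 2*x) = -4*x^2 + x - 4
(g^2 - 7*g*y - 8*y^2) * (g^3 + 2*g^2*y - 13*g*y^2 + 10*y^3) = g^5 - 5*g^4*y - 35*g^3*y^2 + 85*g^2*y^3 + 34*g*y^4 - 80*y^5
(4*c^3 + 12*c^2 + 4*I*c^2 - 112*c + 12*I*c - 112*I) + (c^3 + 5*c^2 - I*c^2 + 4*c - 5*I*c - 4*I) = 5*c^3 + 17*c^2 + 3*I*c^2 - 108*c + 7*I*c - 116*I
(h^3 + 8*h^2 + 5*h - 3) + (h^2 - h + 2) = h^3 + 9*h^2 + 4*h - 1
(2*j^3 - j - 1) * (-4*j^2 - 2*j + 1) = -8*j^5 - 4*j^4 + 6*j^3 + 6*j^2 + j - 1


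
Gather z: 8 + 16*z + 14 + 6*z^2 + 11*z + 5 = 6*z^2 + 27*z + 27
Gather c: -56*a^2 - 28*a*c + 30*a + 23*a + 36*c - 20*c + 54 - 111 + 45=-56*a^2 + 53*a + c*(16 - 28*a) - 12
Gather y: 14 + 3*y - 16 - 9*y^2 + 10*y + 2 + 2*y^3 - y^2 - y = 2*y^3 - 10*y^2 + 12*y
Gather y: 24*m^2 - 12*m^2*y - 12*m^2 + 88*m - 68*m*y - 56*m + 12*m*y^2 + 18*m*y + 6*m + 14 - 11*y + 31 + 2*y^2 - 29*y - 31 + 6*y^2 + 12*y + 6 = 12*m^2 + 38*m + y^2*(12*m + 8) + y*(-12*m^2 - 50*m - 28) + 20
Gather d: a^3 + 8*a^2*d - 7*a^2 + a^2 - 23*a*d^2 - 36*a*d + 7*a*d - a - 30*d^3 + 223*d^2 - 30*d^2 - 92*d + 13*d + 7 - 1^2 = a^3 - 6*a^2 - a - 30*d^3 + d^2*(193 - 23*a) + d*(8*a^2 - 29*a - 79) + 6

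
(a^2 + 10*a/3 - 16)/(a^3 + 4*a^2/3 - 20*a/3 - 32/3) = (a + 6)/(a^2 + 4*a + 4)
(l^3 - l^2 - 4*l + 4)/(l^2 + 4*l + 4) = (l^2 - 3*l + 2)/(l + 2)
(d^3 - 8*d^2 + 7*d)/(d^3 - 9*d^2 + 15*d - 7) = d/(d - 1)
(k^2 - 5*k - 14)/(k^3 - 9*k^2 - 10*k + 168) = (k + 2)/(k^2 - 2*k - 24)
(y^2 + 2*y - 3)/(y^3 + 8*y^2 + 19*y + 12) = (y - 1)/(y^2 + 5*y + 4)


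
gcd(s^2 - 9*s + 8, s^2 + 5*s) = 1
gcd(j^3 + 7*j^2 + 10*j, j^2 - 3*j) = j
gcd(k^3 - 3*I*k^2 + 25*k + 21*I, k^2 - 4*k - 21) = 1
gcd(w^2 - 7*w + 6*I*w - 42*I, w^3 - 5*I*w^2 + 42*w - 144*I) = w + 6*I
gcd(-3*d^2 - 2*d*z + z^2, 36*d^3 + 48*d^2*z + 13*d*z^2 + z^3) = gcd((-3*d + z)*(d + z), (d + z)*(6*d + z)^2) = d + z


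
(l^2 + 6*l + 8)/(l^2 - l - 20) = (l + 2)/(l - 5)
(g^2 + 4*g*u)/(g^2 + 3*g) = (g + 4*u)/(g + 3)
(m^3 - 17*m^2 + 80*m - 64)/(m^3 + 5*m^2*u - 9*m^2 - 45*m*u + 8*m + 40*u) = (m - 8)/(m + 5*u)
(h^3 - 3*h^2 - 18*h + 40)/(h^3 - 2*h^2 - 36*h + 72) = (h^2 - h - 20)/(h^2 - 36)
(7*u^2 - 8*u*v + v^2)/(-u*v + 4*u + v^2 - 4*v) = (-7*u + v)/(v - 4)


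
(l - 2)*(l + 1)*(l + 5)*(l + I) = l^4 + 4*l^3 + I*l^3 - 7*l^2 + 4*I*l^2 - 10*l - 7*I*l - 10*I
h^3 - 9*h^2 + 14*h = h*(h - 7)*(h - 2)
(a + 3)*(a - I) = a^2 + 3*a - I*a - 3*I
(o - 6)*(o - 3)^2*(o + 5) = o^4 - 7*o^3 - 15*o^2 + 171*o - 270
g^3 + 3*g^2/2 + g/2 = g*(g + 1/2)*(g + 1)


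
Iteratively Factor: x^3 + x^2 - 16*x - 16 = (x - 4)*(x^2 + 5*x + 4) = (x - 4)*(x + 1)*(x + 4)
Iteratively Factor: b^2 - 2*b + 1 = (b - 1)*(b - 1)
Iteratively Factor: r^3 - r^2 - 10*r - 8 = (r + 1)*(r^2 - 2*r - 8) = (r + 1)*(r + 2)*(r - 4)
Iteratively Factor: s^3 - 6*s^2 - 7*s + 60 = (s - 4)*(s^2 - 2*s - 15) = (s - 4)*(s + 3)*(s - 5)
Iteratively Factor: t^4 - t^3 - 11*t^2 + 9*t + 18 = (t - 2)*(t^3 + t^2 - 9*t - 9) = (t - 2)*(t + 1)*(t^2 - 9) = (t - 2)*(t + 1)*(t + 3)*(t - 3)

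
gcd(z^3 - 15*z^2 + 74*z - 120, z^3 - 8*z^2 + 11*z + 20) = z^2 - 9*z + 20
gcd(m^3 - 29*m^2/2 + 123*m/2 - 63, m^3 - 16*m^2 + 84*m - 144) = m - 6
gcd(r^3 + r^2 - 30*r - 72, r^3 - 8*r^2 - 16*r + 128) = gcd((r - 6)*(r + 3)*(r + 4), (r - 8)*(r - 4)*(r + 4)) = r + 4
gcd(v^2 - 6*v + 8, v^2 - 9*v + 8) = 1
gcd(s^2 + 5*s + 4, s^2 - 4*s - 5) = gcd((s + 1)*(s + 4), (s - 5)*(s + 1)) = s + 1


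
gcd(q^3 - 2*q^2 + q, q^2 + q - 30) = 1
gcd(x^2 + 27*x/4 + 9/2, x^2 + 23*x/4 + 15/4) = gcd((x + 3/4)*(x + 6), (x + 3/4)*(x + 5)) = x + 3/4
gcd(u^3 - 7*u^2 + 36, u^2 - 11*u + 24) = u - 3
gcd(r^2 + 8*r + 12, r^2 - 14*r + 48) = 1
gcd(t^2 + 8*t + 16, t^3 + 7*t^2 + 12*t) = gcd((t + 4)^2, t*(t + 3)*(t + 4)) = t + 4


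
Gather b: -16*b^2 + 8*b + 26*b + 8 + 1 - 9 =-16*b^2 + 34*b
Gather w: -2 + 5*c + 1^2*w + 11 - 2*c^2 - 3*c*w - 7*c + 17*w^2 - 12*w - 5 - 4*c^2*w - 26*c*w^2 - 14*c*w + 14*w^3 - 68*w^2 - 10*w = -2*c^2 - 2*c + 14*w^3 + w^2*(-26*c - 51) + w*(-4*c^2 - 17*c - 21) + 4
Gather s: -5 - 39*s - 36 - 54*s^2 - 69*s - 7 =-54*s^2 - 108*s - 48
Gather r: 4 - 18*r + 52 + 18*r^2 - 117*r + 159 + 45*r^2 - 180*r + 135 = 63*r^2 - 315*r + 350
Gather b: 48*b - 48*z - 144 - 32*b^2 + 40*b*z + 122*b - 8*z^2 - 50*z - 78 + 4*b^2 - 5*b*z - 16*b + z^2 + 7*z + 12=-28*b^2 + b*(35*z + 154) - 7*z^2 - 91*z - 210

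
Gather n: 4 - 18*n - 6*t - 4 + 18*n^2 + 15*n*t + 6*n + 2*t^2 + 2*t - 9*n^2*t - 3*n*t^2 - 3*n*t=n^2*(18 - 9*t) + n*(-3*t^2 + 12*t - 12) + 2*t^2 - 4*t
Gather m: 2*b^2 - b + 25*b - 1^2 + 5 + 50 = 2*b^2 + 24*b + 54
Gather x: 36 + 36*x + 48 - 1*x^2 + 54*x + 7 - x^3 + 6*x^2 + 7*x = -x^3 + 5*x^2 + 97*x + 91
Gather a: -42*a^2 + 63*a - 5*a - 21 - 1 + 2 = -42*a^2 + 58*a - 20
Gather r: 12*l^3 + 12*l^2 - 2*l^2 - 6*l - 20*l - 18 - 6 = 12*l^3 + 10*l^2 - 26*l - 24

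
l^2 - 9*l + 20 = (l - 5)*(l - 4)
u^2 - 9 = (u - 3)*(u + 3)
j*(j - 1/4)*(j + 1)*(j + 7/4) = j^4 + 5*j^3/2 + 17*j^2/16 - 7*j/16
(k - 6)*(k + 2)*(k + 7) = k^3 + 3*k^2 - 40*k - 84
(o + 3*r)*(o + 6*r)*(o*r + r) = o^3*r + 9*o^2*r^2 + o^2*r + 18*o*r^3 + 9*o*r^2 + 18*r^3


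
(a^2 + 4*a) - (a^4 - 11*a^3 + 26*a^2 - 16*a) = -a^4 + 11*a^3 - 25*a^2 + 20*a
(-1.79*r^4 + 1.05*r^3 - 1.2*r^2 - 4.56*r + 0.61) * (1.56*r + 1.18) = -2.7924*r^5 - 0.4742*r^4 - 0.633*r^3 - 8.5296*r^2 - 4.4292*r + 0.7198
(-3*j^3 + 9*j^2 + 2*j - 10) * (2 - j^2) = 3*j^5 - 9*j^4 - 8*j^3 + 28*j^2 + 4*j - 20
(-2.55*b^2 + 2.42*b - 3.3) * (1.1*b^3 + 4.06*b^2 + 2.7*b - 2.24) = -2.805*b^5 - 7.691*b^4 - 0.689800000000001*b^3 - 1.152*b^2 - 14.3308*b + 7.392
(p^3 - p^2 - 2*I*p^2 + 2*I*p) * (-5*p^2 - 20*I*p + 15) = -5*p^5 + 5*p^4 - 10*I*p^4 - 25*p^3 + 10*I*p^3 + 25*p^2 - 30*I*p^2 + 30*I*p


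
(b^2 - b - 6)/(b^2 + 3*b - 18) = (b + 2)/(b + 6)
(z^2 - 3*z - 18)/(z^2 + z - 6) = (z - 6)/(z - 2)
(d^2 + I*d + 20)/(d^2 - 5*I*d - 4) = (d + 5*I)/(d - I)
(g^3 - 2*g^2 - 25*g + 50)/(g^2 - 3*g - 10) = (g^2 + 3*g - 10)/(g + 2)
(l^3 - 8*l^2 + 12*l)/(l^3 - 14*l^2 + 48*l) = (l - 2)/(l - 8)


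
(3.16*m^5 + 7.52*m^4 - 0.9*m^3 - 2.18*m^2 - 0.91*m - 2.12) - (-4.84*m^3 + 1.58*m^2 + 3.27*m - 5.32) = 3.16*m^5 + 7.52*m^4 + 3.94*m^3 - 3.76*m^2 - 4.18*m + 3.2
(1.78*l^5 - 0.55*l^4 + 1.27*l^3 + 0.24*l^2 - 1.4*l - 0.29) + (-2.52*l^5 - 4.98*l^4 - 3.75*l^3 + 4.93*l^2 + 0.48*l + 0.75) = -0.74*l^5 - 5.53*l^4 - 2.48*l^3 + 5.17*l^2 - 0.92*l + 0.46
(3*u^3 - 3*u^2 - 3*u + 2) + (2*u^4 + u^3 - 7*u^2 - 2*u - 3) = 2*u^4 + 4*u^3 - 10*u^2 - 5*u - 1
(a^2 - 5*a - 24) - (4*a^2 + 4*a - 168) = -3*a^2 - 9*a + 144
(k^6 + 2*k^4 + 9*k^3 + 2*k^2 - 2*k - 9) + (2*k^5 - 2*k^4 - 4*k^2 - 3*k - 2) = k^6 + 2*k^5 + 9*k^3 - 2*k^2 - 5*k - 11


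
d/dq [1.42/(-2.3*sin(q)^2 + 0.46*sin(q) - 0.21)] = (6.532*sin(q) - 0.6532)*cos(q)/(2.3*sin(q)^2 - 0.46*sin(q) + 0.21)^2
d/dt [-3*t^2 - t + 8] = -6*t - 1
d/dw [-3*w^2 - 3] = -6*w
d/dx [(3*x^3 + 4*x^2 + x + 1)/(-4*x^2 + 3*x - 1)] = (-12*x^4 + 18*x^3 + 7*x^2 - 4)/(16*x^4 - 24*x^3 + 17*x^2 - 6*x + 1)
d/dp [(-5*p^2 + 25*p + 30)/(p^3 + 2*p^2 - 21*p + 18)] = 5*(p^4 - 10*p^3 - 7*p^2 - 60*p + 216)/(p^6 + 4*p^5 - 38*p^4 - 48*p^3 + 513*p^2 - 756*p + 324)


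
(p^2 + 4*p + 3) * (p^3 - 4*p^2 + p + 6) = p^5 - 12*p^3 - 2*p^2 + 27*p + 18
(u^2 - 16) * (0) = 0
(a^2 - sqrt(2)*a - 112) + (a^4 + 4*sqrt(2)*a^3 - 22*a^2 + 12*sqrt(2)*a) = a^4 + 4*sqrt(2)*a^3 - 21*a^2 + 11*sqrt(2)*a - 112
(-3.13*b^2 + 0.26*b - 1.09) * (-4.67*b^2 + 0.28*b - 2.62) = 14.6171*b^4 - 2.0906*b^3 + 13.3637*b^2 - 0.9864*b + 2.8558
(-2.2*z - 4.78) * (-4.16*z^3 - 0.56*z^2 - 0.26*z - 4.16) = 9.152*z^4 + 21.1168*z^3 + 3.2488*z^2 + 10.3948*z + 19.8848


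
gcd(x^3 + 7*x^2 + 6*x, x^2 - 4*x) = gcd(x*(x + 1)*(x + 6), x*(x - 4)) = x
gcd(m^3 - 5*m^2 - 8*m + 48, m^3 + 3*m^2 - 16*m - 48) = m^2 - m - 12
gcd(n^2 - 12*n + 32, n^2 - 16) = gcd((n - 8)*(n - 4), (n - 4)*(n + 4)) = n - 4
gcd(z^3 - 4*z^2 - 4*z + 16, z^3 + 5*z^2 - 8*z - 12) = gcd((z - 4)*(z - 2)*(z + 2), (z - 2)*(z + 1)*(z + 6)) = z - 2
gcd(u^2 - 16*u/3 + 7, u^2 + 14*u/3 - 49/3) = u - 7/3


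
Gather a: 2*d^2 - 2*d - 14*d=2*d^2 - 16*d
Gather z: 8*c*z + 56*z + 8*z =z*(8*c + 64)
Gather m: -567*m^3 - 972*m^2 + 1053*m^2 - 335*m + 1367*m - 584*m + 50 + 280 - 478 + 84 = -567*m^3 + 81*m^2 + 448*m - 64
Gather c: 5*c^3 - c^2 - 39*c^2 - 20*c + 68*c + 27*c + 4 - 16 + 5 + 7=5*c^3 - 40*c^2 + 75*c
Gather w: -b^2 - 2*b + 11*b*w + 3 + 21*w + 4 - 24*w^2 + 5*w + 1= -b^2 - 2*b - 24*w^2 + w*(11*b + 26) + 8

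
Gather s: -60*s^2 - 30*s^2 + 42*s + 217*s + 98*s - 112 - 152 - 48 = -90*s^2 + 357*s - 312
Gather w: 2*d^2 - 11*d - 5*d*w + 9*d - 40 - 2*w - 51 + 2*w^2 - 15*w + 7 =2*d^2 - 2*d + 2*w^2 + w*(-5*d - 17) - 84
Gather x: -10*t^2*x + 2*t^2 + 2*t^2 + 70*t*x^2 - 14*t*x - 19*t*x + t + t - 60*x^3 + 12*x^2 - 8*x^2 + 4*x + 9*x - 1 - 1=4*t^2 + 2*t - 60*x^3 + x^2*(70*t + 4) + x*(-10*t^2 - 33*t + 13) - 2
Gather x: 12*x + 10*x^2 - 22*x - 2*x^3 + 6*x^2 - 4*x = -2*x^3 + 16*x^2 - 14*x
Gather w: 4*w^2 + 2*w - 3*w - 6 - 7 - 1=4*w^2 - w - 14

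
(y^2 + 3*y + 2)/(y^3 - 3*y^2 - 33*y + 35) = (y^2 + 3*y + 2)/(y^3 - 3*y^2 - 33*y + 35)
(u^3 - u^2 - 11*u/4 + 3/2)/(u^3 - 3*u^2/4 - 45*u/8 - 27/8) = 2*(2*u^2 - 5*u + 2)/(4*u^2 - 9*u - 9)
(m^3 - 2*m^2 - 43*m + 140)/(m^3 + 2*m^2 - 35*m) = (m - 4)/m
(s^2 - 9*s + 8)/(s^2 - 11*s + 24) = (s - 1)/(s - 3)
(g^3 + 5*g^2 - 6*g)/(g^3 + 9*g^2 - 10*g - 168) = g*(g - 1)/(g^2 + 3*g - 28)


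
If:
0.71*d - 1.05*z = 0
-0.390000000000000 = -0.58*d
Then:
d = 0.67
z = 0.45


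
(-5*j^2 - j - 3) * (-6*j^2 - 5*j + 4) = 30*j^4 + 31*j^3 + 3*j^2 + 11*j - 12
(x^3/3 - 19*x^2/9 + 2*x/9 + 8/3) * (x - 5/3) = x^4/3 - 8*x^3/3 + 101*x^2/27 + 62*x/27 - 40/9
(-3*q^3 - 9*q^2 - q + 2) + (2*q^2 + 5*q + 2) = -3*q^3 - 7*q^2 + 4*q + 4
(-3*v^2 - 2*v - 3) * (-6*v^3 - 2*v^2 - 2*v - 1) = 18*v^5 + 18*v^4 + 28*v^3 + 13*v^2 + 8*v + 3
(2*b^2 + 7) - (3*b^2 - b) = -b^2 + b + 7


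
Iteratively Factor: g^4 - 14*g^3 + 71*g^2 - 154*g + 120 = (g - 4)*(g^3 - 10*g^2 + 31*g - 30) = (g - 4)*(g - 2)*(g^2 - 8*g + 15) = (g - 4)*(g - 3)*(g - 2)*(g - 5)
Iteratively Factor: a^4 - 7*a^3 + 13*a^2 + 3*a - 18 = (a + 1)*(a^3 - 8*a^2 + 21*a - 18) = (a - 3)*(a + 1)*(a^2 - 5*a + 6) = (a - 3)*(a - 2)*(a + 1)*(a - 3)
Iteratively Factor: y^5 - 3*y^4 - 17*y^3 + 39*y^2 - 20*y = (y - 1)*(y^4 - 2*y^3 - 19*y^2 + 20*y) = y*(y - 1)*(y^3 - 2*y^2 - 19*y + 20) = y*(y - 5)*(y - 1)*(y^2 + 3*y - 4) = y*(y - 5)*(y - 1)*(y + 4)*(y - 1)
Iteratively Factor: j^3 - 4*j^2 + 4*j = (j)*(j^2 - 4*j + 4) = j*(j - 2)*(j - 2)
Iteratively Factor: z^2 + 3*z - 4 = (z - 1)*(z + 4)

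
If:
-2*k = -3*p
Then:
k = 3*p/2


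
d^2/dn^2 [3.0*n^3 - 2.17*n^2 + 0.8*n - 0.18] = 18.0*n - 4.34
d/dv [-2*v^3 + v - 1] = 1 - 6*v^2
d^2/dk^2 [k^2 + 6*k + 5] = 2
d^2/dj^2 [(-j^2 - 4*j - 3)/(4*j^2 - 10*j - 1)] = 26*(-8*j^3 - 12*j^2 + 24*j - 21)/(64*j^6 - 480*j^5 + 1152*j^4 - 760*j^3 - 288*j^2 - 30*j - 1)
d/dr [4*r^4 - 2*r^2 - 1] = 16*r^3 - 4*r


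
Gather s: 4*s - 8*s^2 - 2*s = -8*s^2 + 2*s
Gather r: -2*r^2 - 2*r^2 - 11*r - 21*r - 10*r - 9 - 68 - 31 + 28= -4*r^2 - 42*r - 80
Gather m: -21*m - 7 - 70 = -21*m - 77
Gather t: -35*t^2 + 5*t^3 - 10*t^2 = 5*t^3 - 45*t^2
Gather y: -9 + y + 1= y - 8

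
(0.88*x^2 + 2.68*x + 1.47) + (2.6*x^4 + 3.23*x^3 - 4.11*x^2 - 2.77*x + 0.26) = 2.6*x^4 + 3.23*x^3 - 3.23*x^2 - 0.0899999999999999*x + 1.73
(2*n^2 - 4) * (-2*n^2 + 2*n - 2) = -4*n^4 + 4*n^3 + 4*n^2 - 8*n + 8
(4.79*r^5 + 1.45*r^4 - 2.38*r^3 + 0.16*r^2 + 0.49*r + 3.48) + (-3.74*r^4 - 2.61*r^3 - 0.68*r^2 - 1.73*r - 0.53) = 4.79*r^5 - 2.29*r^4 - 4.99*r^3 - 0.52*r^2 - 1.24*r + 2.95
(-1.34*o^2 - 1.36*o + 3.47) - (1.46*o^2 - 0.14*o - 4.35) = -2.8*o^2 - 1.22*o + 7.82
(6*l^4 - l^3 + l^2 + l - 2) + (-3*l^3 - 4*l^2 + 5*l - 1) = 6*l^4 - 4*l^3 - 3*l^2 + 6*l - 3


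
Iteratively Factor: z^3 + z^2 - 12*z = (z - 3)*(z^2 + 4*z) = z*(z - 3)*(z + 4)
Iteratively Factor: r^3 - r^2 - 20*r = (r - 5)*(r^2 + 4*r) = (r - 5)*(r + 4)*(r)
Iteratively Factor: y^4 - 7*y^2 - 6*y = (y - 3)*(y^3 + 3*y^2 + 2*y) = (y - 3)*(y + 1)*(y^2 + 2*y) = y*(y - 3)*(y + 1)*(y + 2)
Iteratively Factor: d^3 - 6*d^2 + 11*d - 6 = (d - 2)*(d^2 - 4*d + 3) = (d - 2)*(d - 1)*(d - 3)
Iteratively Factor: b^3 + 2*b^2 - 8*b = (b - 2)*(b^2 + 4*b) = b*(b - 2)*(b + 4)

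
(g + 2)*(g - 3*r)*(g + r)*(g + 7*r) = g^4 + 5*g^3*r + 2*g^3 - 17*g^2*r^2 + 10*g^2*r - 21*g*r^3 - 34*g*r^2 - 42*r^3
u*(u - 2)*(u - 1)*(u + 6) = u^4 + 3*u^3 - 16*u^2 + 12*u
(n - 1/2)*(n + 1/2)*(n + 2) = n^3 + 2*n^2 - n/4 - 1/2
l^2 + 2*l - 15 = (l - 3)*(l + 5)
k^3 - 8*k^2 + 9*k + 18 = (k - 6)*(k - 3)*(k + 1)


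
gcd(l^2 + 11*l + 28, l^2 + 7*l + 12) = l + 4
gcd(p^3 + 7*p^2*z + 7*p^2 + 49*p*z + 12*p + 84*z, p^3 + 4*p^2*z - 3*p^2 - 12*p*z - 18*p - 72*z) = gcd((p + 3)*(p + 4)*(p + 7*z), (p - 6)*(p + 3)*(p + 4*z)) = p + 3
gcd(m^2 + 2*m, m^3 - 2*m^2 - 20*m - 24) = m + 2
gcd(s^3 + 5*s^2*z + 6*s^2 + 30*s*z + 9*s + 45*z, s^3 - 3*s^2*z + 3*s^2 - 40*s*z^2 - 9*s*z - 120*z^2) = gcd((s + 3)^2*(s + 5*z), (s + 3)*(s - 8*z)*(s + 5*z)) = s^2 + 5*s*z + 3*s + 15*z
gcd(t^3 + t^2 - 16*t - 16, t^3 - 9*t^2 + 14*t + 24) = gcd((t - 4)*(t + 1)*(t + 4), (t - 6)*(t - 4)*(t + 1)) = t^2 - 3*t - 4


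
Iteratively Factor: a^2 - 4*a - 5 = (a + 1)*(a - 5)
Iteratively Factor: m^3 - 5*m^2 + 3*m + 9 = (m + 1)*(m^2 - 6*m + 9) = (m - 3)*(m + 1)*(m - 3)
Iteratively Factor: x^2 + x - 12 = (x + 4)*(x - 3)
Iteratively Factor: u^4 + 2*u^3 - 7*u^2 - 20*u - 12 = (u - 3)*(u^3 + 5*u^2 + 8*u + 4) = (u - 3)*(u + 2)*(u^2 + 3*u + 2) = (u - 3)*(u + 1)*(u + 2)*(u + 2)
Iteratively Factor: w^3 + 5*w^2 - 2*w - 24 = (w + 3)*(w^2 + 2*w - 8) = (w + 3)*(w + 4)*(w - 2)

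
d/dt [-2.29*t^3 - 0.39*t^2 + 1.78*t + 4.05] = -6.87*t^2 - 0.78*t + 1.78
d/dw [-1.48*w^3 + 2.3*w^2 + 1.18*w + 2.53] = -4.44*w^2 + 4.6*w + 1.18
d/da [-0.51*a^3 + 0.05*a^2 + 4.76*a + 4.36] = -1.53*a^2 + 0.1*a + 4.76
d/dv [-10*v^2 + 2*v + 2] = 2 - 20*v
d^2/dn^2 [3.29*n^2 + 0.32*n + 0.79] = 6.58000000000000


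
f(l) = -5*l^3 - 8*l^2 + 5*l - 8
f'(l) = -15*l^2 - 16*l + 5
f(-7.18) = 1394.41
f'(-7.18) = -653.41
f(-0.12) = -8.71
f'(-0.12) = 6.70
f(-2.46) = 5.72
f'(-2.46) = -46.41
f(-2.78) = 23.70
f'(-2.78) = -66.45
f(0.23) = -7.33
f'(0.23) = 0.53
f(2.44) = -116.06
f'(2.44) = -123.34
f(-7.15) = 1374.90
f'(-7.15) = -647.44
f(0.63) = -9.28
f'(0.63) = -11.03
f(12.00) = -9740.00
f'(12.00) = -2347.00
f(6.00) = -1346.00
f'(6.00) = -631.00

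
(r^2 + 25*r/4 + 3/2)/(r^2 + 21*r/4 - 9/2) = (4*r + 1)/(4*r - 3)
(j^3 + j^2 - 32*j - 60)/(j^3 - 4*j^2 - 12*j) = (j + 5)/j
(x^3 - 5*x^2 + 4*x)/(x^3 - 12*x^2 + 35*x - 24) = x*(x - 4)/(x^2 - 11*x + 24)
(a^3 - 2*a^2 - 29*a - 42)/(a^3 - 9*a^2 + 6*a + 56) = (a + 3)/(a - 4)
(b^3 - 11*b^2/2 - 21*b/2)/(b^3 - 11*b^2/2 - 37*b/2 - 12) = b*(b - 7)/(b^2 - 7*b - 8)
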